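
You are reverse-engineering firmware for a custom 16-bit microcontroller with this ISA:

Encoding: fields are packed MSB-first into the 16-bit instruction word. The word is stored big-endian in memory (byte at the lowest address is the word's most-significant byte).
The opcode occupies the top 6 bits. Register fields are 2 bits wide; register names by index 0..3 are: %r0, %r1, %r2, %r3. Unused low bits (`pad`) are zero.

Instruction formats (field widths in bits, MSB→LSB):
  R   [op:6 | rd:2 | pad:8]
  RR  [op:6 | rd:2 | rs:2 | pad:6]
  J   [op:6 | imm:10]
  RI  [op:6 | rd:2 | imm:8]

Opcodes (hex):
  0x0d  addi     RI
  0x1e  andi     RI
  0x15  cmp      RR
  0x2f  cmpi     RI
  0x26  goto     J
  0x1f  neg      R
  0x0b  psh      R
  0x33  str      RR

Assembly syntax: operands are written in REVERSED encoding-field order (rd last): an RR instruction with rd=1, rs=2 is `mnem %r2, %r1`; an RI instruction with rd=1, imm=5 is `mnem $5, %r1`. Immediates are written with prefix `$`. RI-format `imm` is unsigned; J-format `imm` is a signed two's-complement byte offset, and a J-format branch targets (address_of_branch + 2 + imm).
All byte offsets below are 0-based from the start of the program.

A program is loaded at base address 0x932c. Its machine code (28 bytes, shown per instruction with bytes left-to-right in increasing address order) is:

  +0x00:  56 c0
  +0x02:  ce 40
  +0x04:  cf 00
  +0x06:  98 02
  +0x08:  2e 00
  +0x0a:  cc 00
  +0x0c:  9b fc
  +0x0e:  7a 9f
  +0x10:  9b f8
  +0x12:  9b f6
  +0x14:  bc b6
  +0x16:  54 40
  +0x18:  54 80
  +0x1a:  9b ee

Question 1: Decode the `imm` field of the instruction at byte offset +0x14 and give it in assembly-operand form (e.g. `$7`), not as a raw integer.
$182

off 0x14: read bc b6 as big → 0xbcb6
  top 6b → 0x2f → cmpi [RI]
  rd: (w>>8)&0x3=0x0 → %r0
  imm: (w>>0)&0xff=0xb6 → $182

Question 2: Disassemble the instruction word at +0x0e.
off 0x0e: read 7a 9f as big → 0x7a9f
  top 6b → 0x1e → andi [RI]
  [9:8] rd=2 = %r2
  [7:0] imm=159 = $159

andi $159, %r2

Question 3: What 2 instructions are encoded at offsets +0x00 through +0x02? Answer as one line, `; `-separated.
@+00  big-endian(56 c0) = 0x56c0
  top 6b → 0x15 → cmp [RR]
  rd: (w>>8)&0x3=0x2 → %r2
  rs: (w>>6)&0x3=0x3 → %r3
@+02  big-endian(ce 40) = 0xce40
  top 6b → 0x33 → str [RR]
  rd: (w>>8)&0x3=0x2 → %r2
  rs: (w>>6)&0x3=0x1 → %r1

cmp %r3, %r2; str %r1, %r2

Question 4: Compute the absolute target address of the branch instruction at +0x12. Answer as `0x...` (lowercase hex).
off 0x12: read 9b f6 as big → 0x9bf6
  opcode bits[15:10]=0x26: goto/J
  imm: (w>>0)&0x3ff=0x3f6 (s10→-10) → $-10
  target = base 0x932c + off 0x12 + 2 + imm -10 = 0x9336

0x9336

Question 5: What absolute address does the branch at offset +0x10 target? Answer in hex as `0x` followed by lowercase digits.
[10] 9b f8 → 0x9bf8
  opcode bits[15:10]=0x26: goto/J
  imm: (w>>0)&0x3ff=0x3f8 (s10→-8) → $-8
  target = base 0x932c + off 0x10 + 2 + imm -8 = 0x9336

0x9336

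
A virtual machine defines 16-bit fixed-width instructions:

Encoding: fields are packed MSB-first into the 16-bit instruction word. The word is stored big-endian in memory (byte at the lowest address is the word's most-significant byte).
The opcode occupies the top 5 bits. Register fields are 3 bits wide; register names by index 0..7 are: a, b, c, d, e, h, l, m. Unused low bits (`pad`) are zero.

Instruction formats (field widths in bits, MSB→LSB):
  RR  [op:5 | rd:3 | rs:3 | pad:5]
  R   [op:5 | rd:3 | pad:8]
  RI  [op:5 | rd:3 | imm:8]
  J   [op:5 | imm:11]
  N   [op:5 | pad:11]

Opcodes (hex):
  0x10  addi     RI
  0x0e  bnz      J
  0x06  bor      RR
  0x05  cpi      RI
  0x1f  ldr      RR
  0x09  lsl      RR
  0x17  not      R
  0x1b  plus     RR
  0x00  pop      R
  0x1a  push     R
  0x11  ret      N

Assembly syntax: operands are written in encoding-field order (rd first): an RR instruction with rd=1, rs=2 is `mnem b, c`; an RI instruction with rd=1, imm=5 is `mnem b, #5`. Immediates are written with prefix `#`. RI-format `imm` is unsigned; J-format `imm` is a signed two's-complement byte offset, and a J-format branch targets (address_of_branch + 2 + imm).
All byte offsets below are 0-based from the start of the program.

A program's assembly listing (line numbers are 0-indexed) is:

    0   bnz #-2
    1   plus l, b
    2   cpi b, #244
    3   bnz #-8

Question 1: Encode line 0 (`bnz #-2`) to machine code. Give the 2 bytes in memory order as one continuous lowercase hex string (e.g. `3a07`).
line 0 (bnz): pack op=0xe:5|imm=-2:11 = 0x77fe; big→ 77 fe

77fe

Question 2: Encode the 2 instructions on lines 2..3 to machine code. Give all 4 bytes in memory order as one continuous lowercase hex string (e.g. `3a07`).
2. cpi fields op=0x5:5|rd=1:3|imm=244:8 → word 29f4h → 29 f4
3. bnz fields op=0xe:5|imm=-8:11 → word 77f8h → 77 f8

29f477f8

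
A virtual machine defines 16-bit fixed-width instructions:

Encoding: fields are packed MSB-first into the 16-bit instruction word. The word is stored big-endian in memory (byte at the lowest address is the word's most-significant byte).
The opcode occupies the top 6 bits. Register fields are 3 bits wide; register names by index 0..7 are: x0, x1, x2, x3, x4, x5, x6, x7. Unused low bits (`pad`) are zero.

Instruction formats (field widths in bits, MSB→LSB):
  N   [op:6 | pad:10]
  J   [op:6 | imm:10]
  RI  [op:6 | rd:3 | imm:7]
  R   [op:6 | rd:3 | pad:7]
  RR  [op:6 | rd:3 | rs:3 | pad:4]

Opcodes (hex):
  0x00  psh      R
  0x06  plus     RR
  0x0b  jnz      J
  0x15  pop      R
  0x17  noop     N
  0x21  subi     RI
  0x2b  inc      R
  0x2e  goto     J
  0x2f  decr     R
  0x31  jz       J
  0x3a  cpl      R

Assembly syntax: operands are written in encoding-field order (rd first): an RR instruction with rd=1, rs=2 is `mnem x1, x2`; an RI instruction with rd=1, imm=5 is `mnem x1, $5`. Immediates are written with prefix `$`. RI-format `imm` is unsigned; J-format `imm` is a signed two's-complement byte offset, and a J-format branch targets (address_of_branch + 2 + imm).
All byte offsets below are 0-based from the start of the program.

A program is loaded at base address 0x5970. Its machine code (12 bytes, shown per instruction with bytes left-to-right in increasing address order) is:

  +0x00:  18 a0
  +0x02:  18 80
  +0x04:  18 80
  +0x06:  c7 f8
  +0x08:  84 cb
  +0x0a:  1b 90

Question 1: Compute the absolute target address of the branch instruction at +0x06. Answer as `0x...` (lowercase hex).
0x5970

[06] c7 f8 → 0xc7f8
  top 6b → 0x31 → jz [J]
  imm@[9:0]=0x3f8 (s10→-8) ⇒ $-8
  target = base 0x5970 + off 0x06 + 2 + imm -8 = 0x5970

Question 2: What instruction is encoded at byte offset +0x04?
@+04  big-endian(18 80) = 0x1880
  top 6b → 0x6 → plus [RR]
  rd: (w>>7)&0x7=0x1 → x1
  rs: (w>>4)&0x7=0x0 → x0

plus x1, x0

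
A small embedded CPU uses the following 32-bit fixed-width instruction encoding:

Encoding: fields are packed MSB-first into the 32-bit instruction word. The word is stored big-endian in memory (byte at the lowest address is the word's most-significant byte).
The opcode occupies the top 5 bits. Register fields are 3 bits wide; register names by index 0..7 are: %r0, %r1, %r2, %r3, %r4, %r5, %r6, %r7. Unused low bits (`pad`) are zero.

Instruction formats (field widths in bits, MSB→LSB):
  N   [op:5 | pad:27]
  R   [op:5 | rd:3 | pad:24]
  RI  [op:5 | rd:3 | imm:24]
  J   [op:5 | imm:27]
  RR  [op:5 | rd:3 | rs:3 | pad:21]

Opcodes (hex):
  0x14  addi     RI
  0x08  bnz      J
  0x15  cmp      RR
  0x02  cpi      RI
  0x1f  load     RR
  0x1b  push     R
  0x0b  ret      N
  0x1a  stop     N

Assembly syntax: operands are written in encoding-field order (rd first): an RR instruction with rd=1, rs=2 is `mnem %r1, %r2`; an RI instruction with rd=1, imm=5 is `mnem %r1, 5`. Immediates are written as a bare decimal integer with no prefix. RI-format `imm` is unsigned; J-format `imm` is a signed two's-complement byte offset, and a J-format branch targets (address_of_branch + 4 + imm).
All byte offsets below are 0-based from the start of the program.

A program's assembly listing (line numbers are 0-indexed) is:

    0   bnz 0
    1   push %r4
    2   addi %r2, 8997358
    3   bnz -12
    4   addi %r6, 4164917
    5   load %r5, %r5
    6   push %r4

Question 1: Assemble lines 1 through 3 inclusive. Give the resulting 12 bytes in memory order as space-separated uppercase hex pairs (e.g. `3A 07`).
DC 00 00 00 A2 89 49 EE 47 FF FF F4

line 1 (push): pack op=0x1b:5|rd=4:3|pad=0:24 = 0xdc000000; big→ dc 00 00 00
line 2 (addi): pack op=0x14:5|rd=2:3|imm=8997358:24 = 0xa28949ee; big→ a2 89 49 ee
line 3 (bnz): pack op=0x8:5|imm=-12:27 = 0x47fffff4; big→ 47 ff ff f4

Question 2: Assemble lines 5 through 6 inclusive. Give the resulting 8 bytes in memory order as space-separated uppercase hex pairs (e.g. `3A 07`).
FD A0 00 00 DC 00 00 00

line 5 (load): pack op=0x1f:5|rd=5:3|rs=5:3|pad=0:21 = 0xfda00000; big→ fd a0 00 00
line 6 (push): pack op=0x1b:5|rd=4:3|pad=0:24 = 0xdc000000; big→ dc 00 00 00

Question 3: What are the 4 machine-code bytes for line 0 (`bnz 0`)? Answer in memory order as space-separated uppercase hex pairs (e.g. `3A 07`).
L0: bnz op=0x8:5|imm=0:27 ⇒ 0x40000000 ⇒ big 40 00 00 00

40 00 00 00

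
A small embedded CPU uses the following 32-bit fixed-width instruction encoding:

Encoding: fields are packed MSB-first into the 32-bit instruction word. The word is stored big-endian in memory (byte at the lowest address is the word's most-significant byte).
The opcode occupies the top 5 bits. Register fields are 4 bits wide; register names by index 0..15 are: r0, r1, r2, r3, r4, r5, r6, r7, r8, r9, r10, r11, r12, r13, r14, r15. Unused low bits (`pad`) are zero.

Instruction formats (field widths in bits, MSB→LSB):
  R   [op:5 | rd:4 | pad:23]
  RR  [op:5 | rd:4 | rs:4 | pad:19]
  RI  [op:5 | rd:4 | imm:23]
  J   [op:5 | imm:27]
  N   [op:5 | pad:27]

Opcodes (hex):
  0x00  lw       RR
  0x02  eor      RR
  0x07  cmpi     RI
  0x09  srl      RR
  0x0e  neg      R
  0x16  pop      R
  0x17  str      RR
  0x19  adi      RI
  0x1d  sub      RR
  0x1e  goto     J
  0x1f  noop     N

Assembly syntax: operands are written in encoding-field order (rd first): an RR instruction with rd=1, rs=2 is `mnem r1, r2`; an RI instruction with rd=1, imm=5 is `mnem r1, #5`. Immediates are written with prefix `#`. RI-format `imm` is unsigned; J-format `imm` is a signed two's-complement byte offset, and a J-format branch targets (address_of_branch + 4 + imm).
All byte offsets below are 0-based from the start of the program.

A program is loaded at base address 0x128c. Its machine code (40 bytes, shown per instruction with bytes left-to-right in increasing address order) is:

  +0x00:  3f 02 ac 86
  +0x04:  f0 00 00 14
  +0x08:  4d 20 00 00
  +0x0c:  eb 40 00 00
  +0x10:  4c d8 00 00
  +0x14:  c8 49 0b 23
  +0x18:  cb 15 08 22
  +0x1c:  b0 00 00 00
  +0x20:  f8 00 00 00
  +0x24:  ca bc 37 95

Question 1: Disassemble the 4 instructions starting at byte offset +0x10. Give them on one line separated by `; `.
+0x10: 4c d8 00 00 ⇒ word 0x4cd80000 (big)
  op=0x4cd80000>>27=0x9 ⇒ srl (RR)
  rd@[26:23]=0x9 ⇒ r9
  rs@[22:19]=0xb ⇒ r11
+0x14: c8 49 0b 23 ⇒ word 0xc8490b23 (big)
  op=0xc8490b23>>27=0x19 ⇒ adi (RI)
  rd@[26:23]=0x0 ⇒ r0
  imm@[22:0]=0x490b23 ⇒ #4786979
+0x18: cb 15 08 22 ⇒ word 0xcb150822 (big)
  op=0xcb150822>>27=0x19 ⇒ adi (RI)
  rd@[26:23]=0x6 ⇒ r6
  imm@[22:0]=0x150822 ⇒ #1378338
+0x1c: b0 00 00 00 ⇒ word 0xb0000000 (big)
  op=0xb0000000>>27=0x16 ⇒ pop (R)
  rd@[26:23]=0x0 ⇒ r0

srl r9, r11; adi r0, #4786979; adi r6, #1378338; pop r0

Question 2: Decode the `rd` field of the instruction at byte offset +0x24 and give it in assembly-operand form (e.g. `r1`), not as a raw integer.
off 0x24: read ca bc 37 95 as big → 0xcabc3795
  op=0xcabc3795>>27=0x19 ⇒ adi (RI)
  rd: (w>>23)&0xf=0x5 → r5
  imm: (w>>0)&0x7fffff=0x3c3795 → #3946389

r5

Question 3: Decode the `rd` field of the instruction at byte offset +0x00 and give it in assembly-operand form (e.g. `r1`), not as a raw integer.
r14

off 0x00: read 3f 02 ac 86 as big → 0x3f02ac86
  op=0x3f02ac86>>27=0x7 ⇒ cmpi (RI)
  rd: (w>>23)&0xf=0xe → r14
  imm: (w>>0)&0x7fffff=0x2ac86 → #175238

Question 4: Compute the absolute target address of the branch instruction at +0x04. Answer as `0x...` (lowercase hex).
@+04  big-endian(f0 00 00 14) = 0xf0000014
  top 5b → 0x1e → goto [J]
  imm@[26:0]=0x14 ⇒ #20
  target = base 0x128c + off 0x04 + 4 + imm 20 = 0x12a8

0x12a8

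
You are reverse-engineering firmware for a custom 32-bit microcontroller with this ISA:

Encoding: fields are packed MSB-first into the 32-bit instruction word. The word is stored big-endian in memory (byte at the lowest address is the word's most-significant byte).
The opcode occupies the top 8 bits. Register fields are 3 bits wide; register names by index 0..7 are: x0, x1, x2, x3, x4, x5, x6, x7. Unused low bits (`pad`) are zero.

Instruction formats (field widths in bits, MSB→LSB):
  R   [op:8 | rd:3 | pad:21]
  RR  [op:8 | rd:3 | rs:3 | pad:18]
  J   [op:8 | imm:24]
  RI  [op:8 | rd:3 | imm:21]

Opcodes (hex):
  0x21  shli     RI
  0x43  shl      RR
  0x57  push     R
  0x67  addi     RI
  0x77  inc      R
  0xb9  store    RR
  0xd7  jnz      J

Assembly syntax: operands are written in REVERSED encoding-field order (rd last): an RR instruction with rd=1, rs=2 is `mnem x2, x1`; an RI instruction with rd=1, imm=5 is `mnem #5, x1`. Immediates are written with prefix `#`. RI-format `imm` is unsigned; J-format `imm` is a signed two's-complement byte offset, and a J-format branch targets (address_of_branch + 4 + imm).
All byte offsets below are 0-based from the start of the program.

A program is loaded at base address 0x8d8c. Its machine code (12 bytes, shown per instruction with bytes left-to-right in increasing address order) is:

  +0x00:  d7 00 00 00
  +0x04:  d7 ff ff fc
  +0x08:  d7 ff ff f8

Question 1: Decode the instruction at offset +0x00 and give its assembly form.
jnz #0

+0x00: d7 00 00 00 ⇒ word 0xd7000000 (big)
  opcode bits[31:24]=0xd7: jnz/J
  imm@[23:0]=0x0 ⇒ #0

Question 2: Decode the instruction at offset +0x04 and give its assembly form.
jnz #-4

off 0x04: read d7 ff ff fc as big → 0xd7fffffc
  op=0xd7fffffc>>24=0xd7 ⇒ jnz (J)
  imm: (w>>0)&0xffffff=0xfffffc (s24→-4) → #-4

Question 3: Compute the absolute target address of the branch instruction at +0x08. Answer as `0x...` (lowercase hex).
0x8d90

+0x08: d7 ff ff f8 ⇒ word 0xd7fffff8 (big)
  op=0xd7fffff8>>24=0xd7 ⇒ jnz (J)
  [23:0] imm=16777208 (s24→-8) = #-8
  target = base 0x8d8c + off 0x08 + 4 + imm -8 = 0x8d90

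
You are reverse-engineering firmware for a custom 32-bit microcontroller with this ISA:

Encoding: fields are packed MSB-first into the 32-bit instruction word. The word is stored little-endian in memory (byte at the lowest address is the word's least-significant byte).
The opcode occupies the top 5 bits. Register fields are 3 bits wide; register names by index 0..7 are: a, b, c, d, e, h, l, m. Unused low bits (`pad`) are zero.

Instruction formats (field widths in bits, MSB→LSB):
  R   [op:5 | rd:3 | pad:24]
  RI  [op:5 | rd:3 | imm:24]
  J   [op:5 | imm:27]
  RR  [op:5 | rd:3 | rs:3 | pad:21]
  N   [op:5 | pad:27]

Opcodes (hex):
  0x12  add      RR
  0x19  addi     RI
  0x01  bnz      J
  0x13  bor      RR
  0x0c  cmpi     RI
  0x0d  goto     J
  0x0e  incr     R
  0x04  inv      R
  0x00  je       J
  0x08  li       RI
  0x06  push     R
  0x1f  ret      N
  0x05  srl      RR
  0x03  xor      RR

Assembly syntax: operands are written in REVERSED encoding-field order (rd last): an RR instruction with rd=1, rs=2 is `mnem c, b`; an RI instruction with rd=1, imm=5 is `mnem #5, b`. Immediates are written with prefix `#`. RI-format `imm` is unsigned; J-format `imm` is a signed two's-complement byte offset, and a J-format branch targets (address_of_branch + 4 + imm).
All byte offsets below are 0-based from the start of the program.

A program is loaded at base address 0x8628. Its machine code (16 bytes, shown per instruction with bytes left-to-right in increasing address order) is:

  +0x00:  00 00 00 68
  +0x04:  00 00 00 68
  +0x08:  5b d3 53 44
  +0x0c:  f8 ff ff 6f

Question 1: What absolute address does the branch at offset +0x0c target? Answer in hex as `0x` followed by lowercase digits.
0x8630

@+0c  little-endian(f8 ff ff 6f) = 0x6ffffff8
  top 5b → 0xd → goto [J]
  imm: (w>>0)&0x7ffffff=0x7fffff8 (s27→-8) → #-8
  target = base 0x8628 + off 0x0c + 4 + imm -8 = 0x8630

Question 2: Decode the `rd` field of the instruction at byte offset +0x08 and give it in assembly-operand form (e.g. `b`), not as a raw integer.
off 0x08: read 5b d3 53 44 as little → 0x4453d35b
  opcode bits[31:27]=0x8: li/RI
  [26:24] rd=4 = e
  [23:0] imm=5493595 = #5493595

e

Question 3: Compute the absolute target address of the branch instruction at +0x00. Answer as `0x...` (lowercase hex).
+0x00: 00 00 00 68 ⇒ word 0x68000000 (little)
  op=0x68000000>>27=0xd ⇒ goto (J)
  imm@[26:0]=0x0 ⇒ #0
  target = base 0x8628 + off 0x00 + 4 + imm 0 = 0x862c

0x862c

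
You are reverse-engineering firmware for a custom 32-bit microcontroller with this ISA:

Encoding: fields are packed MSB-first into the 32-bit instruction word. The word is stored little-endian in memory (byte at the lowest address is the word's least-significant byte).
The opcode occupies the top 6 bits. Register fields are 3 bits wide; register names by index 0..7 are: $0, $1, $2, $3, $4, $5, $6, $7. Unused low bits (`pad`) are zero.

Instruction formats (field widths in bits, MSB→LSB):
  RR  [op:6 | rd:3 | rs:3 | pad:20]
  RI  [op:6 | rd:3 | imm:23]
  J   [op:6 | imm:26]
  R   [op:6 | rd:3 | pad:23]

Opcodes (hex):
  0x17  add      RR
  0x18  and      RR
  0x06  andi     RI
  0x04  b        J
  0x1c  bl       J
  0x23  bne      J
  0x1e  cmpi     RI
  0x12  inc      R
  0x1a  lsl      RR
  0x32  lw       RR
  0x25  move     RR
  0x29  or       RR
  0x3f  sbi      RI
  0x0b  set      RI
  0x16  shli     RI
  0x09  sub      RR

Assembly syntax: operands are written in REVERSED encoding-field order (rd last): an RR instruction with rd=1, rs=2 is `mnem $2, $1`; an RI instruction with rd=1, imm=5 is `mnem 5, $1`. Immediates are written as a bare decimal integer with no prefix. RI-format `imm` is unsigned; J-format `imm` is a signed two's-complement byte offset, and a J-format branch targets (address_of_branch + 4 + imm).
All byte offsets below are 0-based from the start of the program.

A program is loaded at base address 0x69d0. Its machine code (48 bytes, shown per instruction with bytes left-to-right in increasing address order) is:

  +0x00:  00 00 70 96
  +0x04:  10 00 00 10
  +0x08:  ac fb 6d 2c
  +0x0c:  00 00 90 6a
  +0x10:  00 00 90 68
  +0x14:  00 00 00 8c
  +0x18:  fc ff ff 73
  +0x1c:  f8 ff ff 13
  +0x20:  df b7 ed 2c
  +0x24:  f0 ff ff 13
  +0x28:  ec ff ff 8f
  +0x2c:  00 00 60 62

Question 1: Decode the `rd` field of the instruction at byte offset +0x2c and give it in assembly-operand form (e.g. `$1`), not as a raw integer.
$4

@+2c  little-endian(00 00 60 62) = 0x62600000
  top 6b → 0x18 → and [RR]
  rd@[25:23]=0x4 ⇒ $4
  rs@[22:20]=0x6 ⇒ $6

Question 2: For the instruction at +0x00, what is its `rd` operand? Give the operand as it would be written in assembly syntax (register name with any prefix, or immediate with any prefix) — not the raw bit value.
$4

@+00  little-endian(00 00 70 96) = 0x96700000
  top 6b → 0x25 → move [RR]
  rd: (w>>23)&0x7=0x4 → $4
  rs: (w>>20)&0x7=0x7 → $7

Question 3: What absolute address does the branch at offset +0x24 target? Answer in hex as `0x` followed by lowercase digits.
0x69e8

@+24  little-endian(f0 ff ff 13) = 0x13fffff0
  opcode bits[31:26]=0x4: b/J
  [25:0] imm=67108848 (s26→-16) = -16
  target = base 0x69d0 + off 0x24 + 4 + imm -16 = 0x69e8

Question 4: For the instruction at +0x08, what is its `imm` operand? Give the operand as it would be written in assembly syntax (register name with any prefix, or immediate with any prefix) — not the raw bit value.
@+08  little-endian(ac fb 6d 2c) = 0x2c6dfbac
  top 6b → 0xb → set [RI]
  [25:23] rd=0 = $0
  [22:0] imm=7207852 = 7207852

7207852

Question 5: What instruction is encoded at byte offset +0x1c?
[1c] f8 ff ff 13 → 0x13fffff8
  top 6b → 0x4 → b [J]
  imm@[25:0]=0x3fffff8 (s26→-8) ⇒ -8

b -8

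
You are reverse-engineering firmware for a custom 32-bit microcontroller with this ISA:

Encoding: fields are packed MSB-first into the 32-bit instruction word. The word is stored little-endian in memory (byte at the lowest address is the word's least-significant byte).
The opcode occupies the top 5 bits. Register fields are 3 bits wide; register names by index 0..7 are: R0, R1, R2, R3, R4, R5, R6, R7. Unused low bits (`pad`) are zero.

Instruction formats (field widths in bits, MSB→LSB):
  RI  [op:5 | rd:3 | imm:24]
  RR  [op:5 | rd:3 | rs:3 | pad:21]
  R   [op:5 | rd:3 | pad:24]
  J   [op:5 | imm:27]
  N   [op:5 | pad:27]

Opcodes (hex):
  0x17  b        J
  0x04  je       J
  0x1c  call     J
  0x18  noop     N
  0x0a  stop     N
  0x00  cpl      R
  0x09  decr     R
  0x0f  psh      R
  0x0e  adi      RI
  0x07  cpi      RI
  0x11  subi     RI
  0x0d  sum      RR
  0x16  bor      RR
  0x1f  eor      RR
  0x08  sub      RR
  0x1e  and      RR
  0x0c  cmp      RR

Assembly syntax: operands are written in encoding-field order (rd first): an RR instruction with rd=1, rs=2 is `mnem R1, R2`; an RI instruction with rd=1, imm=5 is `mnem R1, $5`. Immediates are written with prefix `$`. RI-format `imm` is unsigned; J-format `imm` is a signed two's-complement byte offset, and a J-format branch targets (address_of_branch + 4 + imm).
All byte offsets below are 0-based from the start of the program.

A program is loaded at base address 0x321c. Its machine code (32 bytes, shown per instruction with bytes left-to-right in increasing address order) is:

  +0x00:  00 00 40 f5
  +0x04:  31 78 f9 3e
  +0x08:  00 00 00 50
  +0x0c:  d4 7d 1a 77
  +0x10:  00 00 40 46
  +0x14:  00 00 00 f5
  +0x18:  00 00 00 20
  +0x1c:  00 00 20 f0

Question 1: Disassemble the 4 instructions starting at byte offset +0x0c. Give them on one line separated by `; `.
adi R7, $1736148; sub R6, R2; and R5, R0; je $0

off 0x0c: read d4 7d 1a 77 as little → 0x771a7dd4
  top 5b → 0xe → adi [RI]
  rd: (w>>24)&0x7=0x7 → R7
  imm: (w>>0)&0xffffff=0x1a7dd4 → $1736148
off 0x10: read 00 00 40 46 as little → 0x46400000
  top 5b → 0x8 → sub [RR]
  rd: (w>>24)&0x7=0x6 → R6
  rs: (w>>21)&0x7=0x2 → R2
off 0x14: read 00 00 00 f5 as little → 0xf5000000
  top 5b → 0x1e → and [RR]
  rd: (w>>24)&0x7=0x5 → R5
  rs: (w>>21)&0x7=0x0 → R0
off 0x18: read 00 00 00 20 as little → 0x20000000
  top 5b → 0x4 → je [J]
  imm: (w>>0)&0x7ffffff=0x0 → $0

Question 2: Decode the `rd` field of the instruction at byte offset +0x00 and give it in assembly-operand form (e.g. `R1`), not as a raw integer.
R5

+0x00: 00 00 40 f5 ⇒ word 0xf5400000 (little)
  top 5b → 0x1e → and [RR]
  [26:24] rd=5 = R5
  [23:21] rs=2 = R2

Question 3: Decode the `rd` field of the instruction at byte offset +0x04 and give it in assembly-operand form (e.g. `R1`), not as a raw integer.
R6

@+04  little-endian(31 78 f9 3e) = 0x3ef97831
  op=0x3ef97831>>27=0x7 ⇒ cpi (RI)
  [26:24] rd=6 = R6
  [23:0] imm=16349233 = $16349233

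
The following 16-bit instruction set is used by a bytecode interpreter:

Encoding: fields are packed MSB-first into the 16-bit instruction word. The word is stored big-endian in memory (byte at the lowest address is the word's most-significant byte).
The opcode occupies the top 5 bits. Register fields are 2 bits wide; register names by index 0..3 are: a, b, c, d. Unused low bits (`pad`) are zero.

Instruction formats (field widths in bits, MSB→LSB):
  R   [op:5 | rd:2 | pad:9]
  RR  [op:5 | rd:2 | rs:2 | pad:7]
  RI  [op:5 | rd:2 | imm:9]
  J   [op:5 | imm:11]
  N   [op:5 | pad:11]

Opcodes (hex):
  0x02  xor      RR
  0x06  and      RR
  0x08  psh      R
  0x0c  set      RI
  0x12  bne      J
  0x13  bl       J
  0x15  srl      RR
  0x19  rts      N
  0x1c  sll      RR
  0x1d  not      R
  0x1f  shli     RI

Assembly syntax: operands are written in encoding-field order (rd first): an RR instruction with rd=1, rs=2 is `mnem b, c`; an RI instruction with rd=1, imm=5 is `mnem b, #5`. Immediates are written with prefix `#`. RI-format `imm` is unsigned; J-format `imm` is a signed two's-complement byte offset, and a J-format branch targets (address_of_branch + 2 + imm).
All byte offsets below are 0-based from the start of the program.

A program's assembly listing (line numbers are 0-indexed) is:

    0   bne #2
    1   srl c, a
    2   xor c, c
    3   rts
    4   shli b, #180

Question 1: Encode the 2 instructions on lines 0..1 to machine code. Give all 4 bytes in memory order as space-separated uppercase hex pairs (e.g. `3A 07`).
0. bne fields op=0x12:5|imm=2:11 → word 9002h → 90 02
1. srl fields op=0x15:5|rd=2:2|rs=0:2|pad=0:7 → word ac00h → ac 00

90 02 AC 00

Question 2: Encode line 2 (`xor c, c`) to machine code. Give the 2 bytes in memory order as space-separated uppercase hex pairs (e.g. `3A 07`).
15 00

L2: xor op=0x2:5|rd=2:2|rs=2:2|pad=0:7 ⇒ 0x1500 ⇒ big 15 00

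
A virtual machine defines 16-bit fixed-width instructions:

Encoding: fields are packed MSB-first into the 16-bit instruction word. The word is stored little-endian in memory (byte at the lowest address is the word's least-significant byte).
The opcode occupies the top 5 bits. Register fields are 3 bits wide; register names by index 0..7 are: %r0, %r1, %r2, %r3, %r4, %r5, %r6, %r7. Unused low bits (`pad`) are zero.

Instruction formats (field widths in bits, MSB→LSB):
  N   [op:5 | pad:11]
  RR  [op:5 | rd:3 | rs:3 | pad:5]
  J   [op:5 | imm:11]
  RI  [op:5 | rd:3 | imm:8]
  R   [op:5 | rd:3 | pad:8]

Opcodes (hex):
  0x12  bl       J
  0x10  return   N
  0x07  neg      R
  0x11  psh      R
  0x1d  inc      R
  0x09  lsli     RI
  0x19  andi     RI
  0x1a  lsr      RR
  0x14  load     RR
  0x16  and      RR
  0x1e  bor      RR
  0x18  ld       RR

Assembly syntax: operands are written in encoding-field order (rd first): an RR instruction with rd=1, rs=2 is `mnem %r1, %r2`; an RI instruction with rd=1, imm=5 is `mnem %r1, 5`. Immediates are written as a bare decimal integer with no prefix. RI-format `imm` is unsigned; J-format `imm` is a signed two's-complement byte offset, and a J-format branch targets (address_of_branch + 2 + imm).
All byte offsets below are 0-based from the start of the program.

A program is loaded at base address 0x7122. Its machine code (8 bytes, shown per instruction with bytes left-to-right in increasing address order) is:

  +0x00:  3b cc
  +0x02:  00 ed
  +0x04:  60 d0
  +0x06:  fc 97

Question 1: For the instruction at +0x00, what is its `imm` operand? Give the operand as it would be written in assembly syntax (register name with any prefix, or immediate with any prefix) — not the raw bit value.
+0x00: 3b cc ⇒ word 0xcc3b (little)
  top 5b → 0x19 → andi [RI]
  [10:8] rd=4 = %r4
  [7:0] imm=59 = 59

59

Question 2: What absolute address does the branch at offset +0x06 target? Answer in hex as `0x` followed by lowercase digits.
off 0x06: read fc 97 as little → 0x97fc
  top 5b → 0x12 → bl [J]
  imm: (w>>0)&0x7ff=0x7fc (s11→-4) → -4
  target = base 0x7122 + off 0x06 + 2 + imm -4 = 0x7126

0x7126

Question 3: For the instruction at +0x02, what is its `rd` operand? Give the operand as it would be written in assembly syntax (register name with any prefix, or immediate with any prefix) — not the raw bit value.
+0x02: 00 ed ⇒ word 0xed00 (little)
  top 5b → 0x1d → inc [R]
  [10:8] rd=5 = %r5

%r5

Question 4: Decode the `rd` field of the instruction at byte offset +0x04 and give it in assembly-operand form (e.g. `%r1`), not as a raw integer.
%r0

off 0x04: read 60 d0 as little → 0xd060
  top 5b → 0x1a → lsr [RR]
  rd: (w>>8)&0x7=0x0 → %r0
  rs: (w>>5)&0x7=0x3 → %r3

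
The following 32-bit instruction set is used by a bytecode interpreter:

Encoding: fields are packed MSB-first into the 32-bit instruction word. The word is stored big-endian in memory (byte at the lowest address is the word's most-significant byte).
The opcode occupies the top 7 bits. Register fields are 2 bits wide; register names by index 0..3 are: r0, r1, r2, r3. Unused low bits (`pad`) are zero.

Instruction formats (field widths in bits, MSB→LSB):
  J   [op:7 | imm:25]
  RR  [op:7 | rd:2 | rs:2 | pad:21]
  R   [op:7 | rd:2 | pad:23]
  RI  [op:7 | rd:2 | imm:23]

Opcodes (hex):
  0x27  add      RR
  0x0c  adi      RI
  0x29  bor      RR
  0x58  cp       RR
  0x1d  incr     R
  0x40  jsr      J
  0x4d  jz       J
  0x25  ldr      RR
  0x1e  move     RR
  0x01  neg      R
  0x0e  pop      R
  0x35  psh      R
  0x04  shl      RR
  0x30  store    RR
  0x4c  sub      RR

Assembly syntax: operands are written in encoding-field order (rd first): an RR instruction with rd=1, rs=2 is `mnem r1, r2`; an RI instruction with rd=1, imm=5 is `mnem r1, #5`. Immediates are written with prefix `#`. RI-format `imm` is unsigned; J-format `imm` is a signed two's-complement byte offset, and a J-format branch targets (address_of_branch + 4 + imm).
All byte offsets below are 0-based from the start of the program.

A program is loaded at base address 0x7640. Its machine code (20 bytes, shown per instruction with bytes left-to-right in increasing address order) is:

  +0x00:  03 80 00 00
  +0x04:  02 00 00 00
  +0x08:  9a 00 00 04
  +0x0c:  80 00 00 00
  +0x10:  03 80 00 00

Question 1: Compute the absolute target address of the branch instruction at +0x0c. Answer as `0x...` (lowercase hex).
+0x0c: 80 00 00 00 ⇒ word 0x80000000 (big)
  opcode bits[31:25]=0x40: jsr/J
  [24:0] imm=0 = #0
  target = base 0x7640 + off 0x0c + 4 + imm 0 = 0x7650

0x7650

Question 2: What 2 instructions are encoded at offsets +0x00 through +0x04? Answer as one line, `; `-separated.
@+00  big-endian(03 80 00 00) = 0x03800000
  op=0x03800000>>25=0x1 ⇒ neg (R)
  [24:23] rd=3 = r3
@+04  big-endian(02 00 00 00) = 0x02000000
  op=0x02000000>>25=0x1 ⇒ neg (R)
  [24:23] rd=0 = r0

neg r3; neg r0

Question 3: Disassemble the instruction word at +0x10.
+0x10: 03 80 00 00 ⇒ word 0x03800000 (big)
  top 7b → 0x1 → neg [R]
  [24:23] rd=3 = r3

neg r3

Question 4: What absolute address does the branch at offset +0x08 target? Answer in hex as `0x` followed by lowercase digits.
0x7650

@+08  big-endian(9a 00 00 04) = 0x9a000004
  opcode bits[31:25]=0x4d: jz/J
  imm: (w>>0)&0x1ffffff=0x4 → #4
  target = base 0x7640 + off 0x08 + 4 + imm 4 = 0x7650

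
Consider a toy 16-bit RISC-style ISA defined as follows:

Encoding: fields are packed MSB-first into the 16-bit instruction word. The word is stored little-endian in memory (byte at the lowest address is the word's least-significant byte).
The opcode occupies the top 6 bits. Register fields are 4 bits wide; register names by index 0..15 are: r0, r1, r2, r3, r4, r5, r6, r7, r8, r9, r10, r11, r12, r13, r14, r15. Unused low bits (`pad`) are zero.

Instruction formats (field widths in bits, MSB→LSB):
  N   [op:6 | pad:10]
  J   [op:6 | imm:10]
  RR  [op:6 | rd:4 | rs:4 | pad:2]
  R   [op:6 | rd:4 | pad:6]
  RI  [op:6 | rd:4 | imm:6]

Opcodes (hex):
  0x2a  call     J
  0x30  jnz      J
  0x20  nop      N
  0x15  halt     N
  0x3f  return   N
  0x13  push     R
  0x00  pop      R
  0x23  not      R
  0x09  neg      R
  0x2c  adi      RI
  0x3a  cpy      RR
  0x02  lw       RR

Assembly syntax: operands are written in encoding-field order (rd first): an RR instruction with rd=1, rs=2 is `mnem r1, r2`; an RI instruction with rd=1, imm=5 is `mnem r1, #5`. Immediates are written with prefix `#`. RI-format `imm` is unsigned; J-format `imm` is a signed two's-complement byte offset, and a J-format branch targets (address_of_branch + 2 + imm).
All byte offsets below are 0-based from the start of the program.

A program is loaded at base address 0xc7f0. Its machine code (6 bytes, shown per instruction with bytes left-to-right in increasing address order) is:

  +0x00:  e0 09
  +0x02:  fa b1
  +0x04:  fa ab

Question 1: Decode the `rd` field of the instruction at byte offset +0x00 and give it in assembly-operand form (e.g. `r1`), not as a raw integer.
r7

off 0x00: read e0 09 as little → 0x09e0
  opcode bits[15:10]=0x2: lw/RR
  [9:6] rd=7 = r7
  [5:2] rs=8 = r8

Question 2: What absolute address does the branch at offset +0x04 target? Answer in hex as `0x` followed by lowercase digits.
0xc7f0

[04] fa ab → 0xabfa
  opcode bits[15:10]=0x2a: call/J
  [9:0] imm=1018 (s10→-6) = #-6
  target = base 0xc7f0 + off 0x04 + 2 + imm -6 = 0xc7f0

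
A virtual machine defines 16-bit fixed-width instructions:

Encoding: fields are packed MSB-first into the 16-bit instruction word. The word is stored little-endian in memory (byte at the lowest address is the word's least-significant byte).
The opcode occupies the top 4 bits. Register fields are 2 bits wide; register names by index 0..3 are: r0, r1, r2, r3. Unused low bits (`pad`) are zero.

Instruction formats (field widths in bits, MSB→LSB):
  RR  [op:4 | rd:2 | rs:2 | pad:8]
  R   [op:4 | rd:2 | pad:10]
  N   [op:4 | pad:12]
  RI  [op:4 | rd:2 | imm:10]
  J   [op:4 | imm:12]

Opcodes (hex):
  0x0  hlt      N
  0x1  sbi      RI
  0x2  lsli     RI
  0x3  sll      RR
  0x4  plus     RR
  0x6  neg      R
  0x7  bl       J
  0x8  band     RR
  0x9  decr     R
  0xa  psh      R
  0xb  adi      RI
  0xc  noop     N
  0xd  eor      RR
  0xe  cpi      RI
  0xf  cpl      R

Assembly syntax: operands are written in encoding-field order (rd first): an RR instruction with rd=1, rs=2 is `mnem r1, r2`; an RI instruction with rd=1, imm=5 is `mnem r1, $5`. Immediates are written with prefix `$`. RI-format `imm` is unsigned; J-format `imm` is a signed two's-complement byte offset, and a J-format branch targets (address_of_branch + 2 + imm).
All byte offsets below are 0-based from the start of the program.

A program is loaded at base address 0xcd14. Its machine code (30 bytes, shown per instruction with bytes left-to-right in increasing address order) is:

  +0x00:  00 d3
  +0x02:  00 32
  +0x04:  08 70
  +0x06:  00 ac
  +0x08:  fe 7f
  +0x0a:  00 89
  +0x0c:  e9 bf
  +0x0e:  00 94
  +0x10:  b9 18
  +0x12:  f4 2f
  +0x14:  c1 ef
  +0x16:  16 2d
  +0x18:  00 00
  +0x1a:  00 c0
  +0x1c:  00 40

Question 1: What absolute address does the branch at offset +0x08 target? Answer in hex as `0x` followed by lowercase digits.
0xcd1c

[08] fe 7f → 0x7ffe
  top 4b → 0x7 → bl [J]
  [11:0] imm=4094 (s12→-2) = $-2
  target = base 0xcd14 + off 0x08 + 2 + imm -2 = 0xcd1c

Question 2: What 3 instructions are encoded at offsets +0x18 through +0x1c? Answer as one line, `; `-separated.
[18] 00 00 → 0x0000
  op=0x0000>>12=0x0 ⇒ hlt (N)
[1a] 00 c0 → 0xc000
  op=0xc000>>12=0xc ⇒ noop (N)
[1c] 00 40 → 0x4000
  op=0x4000>>12=0x4 ⇒ plus (RR)
  [11:10] rd=0 = r0
  [9:8] rs=0 = r0

hlt; noop; plus r0, r0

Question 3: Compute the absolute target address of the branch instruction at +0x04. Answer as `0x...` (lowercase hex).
0xcd22

off 0x04: read 08 70 as little → 0x7008
  op=0x7008>>12=0x7 ⇒ bl (J)
  imm@[11:0]=0x8 ⇒ $8
  target = base 0xcd14 + off 0x04 + 2 + imm 8 = 0xcd22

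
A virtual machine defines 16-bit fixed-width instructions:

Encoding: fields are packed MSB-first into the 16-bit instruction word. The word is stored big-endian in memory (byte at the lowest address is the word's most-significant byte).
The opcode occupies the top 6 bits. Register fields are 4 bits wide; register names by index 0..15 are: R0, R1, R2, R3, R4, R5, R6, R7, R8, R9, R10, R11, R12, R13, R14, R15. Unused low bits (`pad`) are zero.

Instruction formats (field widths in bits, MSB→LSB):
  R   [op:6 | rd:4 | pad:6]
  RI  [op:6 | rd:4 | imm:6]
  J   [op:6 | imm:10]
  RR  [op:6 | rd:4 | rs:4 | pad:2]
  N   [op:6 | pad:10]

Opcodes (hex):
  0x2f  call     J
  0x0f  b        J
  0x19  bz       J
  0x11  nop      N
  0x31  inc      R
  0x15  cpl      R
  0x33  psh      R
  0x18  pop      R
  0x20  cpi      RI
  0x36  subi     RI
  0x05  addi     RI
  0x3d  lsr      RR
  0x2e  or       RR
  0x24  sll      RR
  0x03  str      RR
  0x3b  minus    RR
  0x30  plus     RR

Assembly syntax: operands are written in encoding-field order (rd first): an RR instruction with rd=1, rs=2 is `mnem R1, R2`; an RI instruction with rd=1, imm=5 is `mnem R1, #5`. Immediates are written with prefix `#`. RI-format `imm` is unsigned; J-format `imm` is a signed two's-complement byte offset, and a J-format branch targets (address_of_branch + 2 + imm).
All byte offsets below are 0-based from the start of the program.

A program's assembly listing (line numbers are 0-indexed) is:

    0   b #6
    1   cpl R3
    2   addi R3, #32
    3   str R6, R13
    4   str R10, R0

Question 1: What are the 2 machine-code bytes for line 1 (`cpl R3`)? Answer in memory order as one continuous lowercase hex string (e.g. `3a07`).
L1: cpl op=0x15:6|rd=3:4|pad=0:6 ⇒ 0x54c0 ⇒ big 54 c0

54c0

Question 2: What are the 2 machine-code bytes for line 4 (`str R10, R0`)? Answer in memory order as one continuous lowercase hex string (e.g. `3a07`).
line 4 (str): pack op=0x3:6|rd=10:4|rs=0:4|pad=0:2 = 0x0e80; big→ 0e 80

0e80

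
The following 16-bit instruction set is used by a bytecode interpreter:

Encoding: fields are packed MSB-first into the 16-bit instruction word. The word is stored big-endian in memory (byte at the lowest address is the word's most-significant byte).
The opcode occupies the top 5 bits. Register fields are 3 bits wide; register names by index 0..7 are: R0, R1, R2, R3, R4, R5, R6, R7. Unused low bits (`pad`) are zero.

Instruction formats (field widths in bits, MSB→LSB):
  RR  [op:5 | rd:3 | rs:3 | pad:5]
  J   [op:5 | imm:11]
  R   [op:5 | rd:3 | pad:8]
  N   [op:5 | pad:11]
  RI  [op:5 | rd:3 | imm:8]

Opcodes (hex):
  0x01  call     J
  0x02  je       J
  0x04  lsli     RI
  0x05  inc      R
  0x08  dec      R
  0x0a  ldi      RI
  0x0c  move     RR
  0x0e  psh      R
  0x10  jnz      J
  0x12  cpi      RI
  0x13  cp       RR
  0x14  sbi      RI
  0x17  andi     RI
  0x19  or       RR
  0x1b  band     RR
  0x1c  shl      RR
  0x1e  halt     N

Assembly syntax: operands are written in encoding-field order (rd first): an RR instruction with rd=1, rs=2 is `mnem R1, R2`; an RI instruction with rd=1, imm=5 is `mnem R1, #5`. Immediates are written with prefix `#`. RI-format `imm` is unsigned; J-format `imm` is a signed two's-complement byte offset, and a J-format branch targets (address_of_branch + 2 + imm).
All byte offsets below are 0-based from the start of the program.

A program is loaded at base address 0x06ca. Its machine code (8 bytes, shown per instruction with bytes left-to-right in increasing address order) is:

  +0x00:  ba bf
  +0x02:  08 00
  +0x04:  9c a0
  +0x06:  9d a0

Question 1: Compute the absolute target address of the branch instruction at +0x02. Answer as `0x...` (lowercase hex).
0x06ce

off 0x02: read 08 00 as big → 0x0800
  op=0x0800>>11=0x1 ⇒ call (J)
  imm: (w>>0)&0x7ff=0x0 → #0
  target = base 0x06ca + off 0x02 + 2 + imm 0 = 0x06ce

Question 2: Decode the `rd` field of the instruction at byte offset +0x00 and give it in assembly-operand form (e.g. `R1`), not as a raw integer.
@+00  big-endian(ba bf) = 0xbabf
  opcode bits[15:11]=0x17: andi/RI
  rd: (w>>8)&0x7=0x2 → R2
  imm: (w>>0)&0xff=0xbf → #191

R2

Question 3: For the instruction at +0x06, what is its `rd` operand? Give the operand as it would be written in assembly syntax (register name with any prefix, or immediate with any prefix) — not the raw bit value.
R5

[06] 9d a0 → 0x9da0
  op=0x9da0>>11=0x13 ⇒ cp (RR)
  rd@[10:8]=0x5 ⇒ R5
  rs@[7:5]=0x5 ⇒ R5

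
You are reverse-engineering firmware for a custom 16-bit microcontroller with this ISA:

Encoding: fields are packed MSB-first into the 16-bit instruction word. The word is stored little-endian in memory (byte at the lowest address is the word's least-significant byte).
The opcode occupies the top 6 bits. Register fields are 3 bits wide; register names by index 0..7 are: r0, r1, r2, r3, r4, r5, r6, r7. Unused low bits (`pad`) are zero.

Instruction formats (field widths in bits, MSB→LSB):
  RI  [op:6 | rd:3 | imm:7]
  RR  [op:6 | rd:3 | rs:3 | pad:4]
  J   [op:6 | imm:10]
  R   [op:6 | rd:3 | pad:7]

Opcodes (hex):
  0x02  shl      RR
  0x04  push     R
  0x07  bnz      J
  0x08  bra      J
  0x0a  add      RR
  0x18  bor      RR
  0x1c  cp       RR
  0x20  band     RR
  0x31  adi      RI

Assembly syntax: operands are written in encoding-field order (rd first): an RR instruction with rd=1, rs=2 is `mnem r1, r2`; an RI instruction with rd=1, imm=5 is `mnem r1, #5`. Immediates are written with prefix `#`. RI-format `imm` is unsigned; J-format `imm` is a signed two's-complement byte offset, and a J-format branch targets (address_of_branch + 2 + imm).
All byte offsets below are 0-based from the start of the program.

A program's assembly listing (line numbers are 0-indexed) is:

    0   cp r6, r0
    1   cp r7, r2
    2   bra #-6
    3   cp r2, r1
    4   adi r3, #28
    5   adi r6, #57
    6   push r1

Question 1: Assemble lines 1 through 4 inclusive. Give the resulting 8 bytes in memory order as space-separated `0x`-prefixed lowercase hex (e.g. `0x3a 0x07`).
line 1 (cp): pack op=0x1c:6|rd=7:3|rs=2:3|pad=0:4 = 0x73a0; little→ a0 73
line 2 (bra): pack op=0x8:6|imm=-6:10 = 0x23fa; little→ fa 23
line 3 (cp): pack op=0x1c:6|rd=2:3|rs=1:3|pad=0:4 = 0x7110; little→ 10 71
line 4 (adi): pack op=0x31:6|rd=3:3|imm=28:7 = 0xc59c; little→ 9c c5

0xa0 0x73 0xfa 0x23 0x10 0x71 0x9c 0xc5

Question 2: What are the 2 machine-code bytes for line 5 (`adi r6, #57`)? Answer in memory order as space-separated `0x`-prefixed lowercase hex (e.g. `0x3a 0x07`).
0x39 0xc7

line 5 (adi): pack op=0x31:6|rd=6:3|imm=57:7 = 0xc739; little→ 39 c7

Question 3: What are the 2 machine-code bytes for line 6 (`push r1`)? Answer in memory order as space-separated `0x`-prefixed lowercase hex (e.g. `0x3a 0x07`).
L6: push op=0x4:6|rd=1:3|pad=0:7 ⇒ 0x1080 ⇒ little 80 10

0x80 0x10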